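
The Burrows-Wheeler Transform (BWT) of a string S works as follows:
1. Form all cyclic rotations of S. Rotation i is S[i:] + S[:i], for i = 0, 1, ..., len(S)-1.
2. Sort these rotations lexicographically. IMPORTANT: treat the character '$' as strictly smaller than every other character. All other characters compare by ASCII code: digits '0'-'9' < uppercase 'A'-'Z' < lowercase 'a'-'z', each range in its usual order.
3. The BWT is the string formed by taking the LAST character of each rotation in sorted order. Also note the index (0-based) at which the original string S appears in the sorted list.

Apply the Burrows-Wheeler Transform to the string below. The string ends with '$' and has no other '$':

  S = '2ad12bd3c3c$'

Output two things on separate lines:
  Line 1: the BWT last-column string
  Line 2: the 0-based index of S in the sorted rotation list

All 12 rotations (rotation i = S[i:]+S[:i]):
  rot[0] = 2ad12bd3c3c$
  rot[1] = ad12bd3c3c$2
  rot[2] = d12bd3c3c$2a
  rot[3] = 12bd3c3c$2ad
  rot[4] = 2bd3c3c$2ad1
  rot[5] = bd3c3c$2ad12
  rot[6] = d3c3c$2ad12b
  rot[7] = 3c3c$2ad12bd
  rot[8] = c3c$2ad12bd3
  rot[9] = 3c$2ad12bd3c
  rot[10] = c$2ad12bd3c3
  rot[11] = $2ad12bd3c3c
Sorted (with $ < everything):
  sorted[0] = $2ad12bd3c3c  (last char: 'c')
  sorted[1] = 12bd3c3c$2ad  (last char: 'd')
  sorted[2] = 2ad12bd3c3c$  (last char: '$')
  sorted[3] = 2bd3c3c$2ad1  (last char: '1')
  sorted[4] = 3c$2ad12bd3c  (last char: 'c')
  sorted[5] = 3c3c$2ad12bd  (last char: 'd')
  sorted[6] = ad12bd3c3c$2  (last char: '2')
  sorted[7] = bd3c3c$2ad12  (last char: '2')
  sorted[8] = c$2ad12bd3c3  (last char: '3')
  sorted[9] = c3c$2ad12bd3  (last char: '3')
  sorted[10] = d12bd3c3c$2a  (last char: 'a')
  sorted[11] = d3c3c$2ad12b  (last char: 'b')
Last column: cd$1cd2233ab
Original string S is at sorted index 2

Answer: cd$1cd2233ab
2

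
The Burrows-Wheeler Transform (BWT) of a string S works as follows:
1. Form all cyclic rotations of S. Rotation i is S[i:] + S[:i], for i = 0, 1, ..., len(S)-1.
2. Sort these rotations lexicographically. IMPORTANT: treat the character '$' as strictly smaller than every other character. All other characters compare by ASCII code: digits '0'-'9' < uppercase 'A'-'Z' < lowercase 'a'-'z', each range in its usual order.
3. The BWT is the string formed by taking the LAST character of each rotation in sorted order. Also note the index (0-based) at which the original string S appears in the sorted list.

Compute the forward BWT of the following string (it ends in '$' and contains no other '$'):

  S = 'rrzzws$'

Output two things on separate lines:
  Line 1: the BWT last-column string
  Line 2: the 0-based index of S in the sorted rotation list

Answer: s$rwzzr
1

Derivation:
All 7 rotations (rotation i = S[i:]+S[:i]):
  rot[0] = rrzzws$
  rot[1] = rzzws$r
  rot[2] = zzws$rr
  rot[3] = zws$rrz
  rot[4] = ws$rrzz
  rot[5] = s$rrzzw
  rot[6] = $rrzzws
Sorted (with $ < everything):
  sorted[0] = $rrzzws  (last char: 's')
  sorted[1] = rrzzws$  (last char: '$')
  sorted[2] = rzzws$r  (last char: 'r')
  sorted[3] = s$rrzzw  (last char: 'w')
  sorted[4] = ws$rrzz  (last char: 'z')
  sorted[5] = zws$rrz  (last char: 'z')
  sorted[6] = zzws$rr  (last char: 'r')
Last column: s$rwzzr
Original string S is at sorted index 1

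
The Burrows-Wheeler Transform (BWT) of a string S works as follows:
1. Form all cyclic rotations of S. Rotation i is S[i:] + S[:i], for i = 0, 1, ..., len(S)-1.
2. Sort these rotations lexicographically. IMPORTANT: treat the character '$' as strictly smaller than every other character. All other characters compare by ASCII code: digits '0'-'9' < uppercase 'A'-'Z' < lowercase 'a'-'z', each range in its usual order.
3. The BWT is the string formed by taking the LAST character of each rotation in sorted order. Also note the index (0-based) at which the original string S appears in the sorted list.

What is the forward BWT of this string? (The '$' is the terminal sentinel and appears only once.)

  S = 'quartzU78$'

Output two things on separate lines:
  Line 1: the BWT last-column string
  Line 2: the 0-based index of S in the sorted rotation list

Answer: 8U7zu$arqt
5

Derivation:
All 10 rotations (rotation i = S[i:]+S[:i]):
  rot[0] = quartzU78$
  rot[1] = uartzU78$q
  rot[2] = artzU78$qu
  rot[3] = rtzU78$qua
  rot[4] = tzU78$quar
  rot[5] = zU78$quart
  rot[6] = U78$quartz
  rot[7] = 78$quartzU
  rot[8] = 8$quartzU7
  rot[9] = $quartzU78
Sorted (with $ < everything):
  sorted[0] = $quartzU78  (last char: '8')
  sorted[1] = 78$quartzU  (last char: 'U')
  sorted[2] = 8$quartzU7  (last char: '7')
  sorted[3] = U78$quartz  (last char: 'z')
  sorted[4] = artzU78$qu  (last char: 'u')
  sorted[5] = quartzU78$  (last char: '$')
  sorted[6] = rtzU78$qua  (last char: 'a')
  sorted[7] = tzU78$quar  (last char: 'r')
  sorted[8] = uartzU78$q  (last char: 'q')
  sorted[9] = zU78$quart  (last char: 't')
Last column: 8U7zu$arqt
Original string S is at sorted index 5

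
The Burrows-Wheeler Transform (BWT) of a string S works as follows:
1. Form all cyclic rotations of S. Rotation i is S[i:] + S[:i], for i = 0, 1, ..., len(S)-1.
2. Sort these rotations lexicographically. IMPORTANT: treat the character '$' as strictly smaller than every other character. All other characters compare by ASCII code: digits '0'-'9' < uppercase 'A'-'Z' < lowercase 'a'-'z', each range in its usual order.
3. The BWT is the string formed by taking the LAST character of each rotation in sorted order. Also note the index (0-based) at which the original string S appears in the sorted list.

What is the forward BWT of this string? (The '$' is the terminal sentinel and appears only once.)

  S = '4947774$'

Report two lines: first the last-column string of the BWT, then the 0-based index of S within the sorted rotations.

Answer: 479$7744
3

Derivation:
All 8 rotations (rotation i = S[i:]+S[:i]):
  rot[0] = 4947774$
  rot[1] = 947774$4
  rot[2] = 47774$49
  rot[3] = 7774$494
  rot[4] = 774$4947
  rot[5] = 74$49477
  rot[6] = 4$494777
  rot[7] = $4947774
Sorted (with $ < everything):
  sorted[0] = $4947774  (last char: '4')
  sorted[1] = 4$494777  (last char: '7')
  sorted[2] = 47774$49  (last char: '9')
  sorted[3] = 4947774$  (last char: '$')
  sorted[4] = 74$49477  (last char: '7')
  sorted[5] = 774$4947  (last char: '7')
  sorted[6] = 7774$494  (last char: '4')
  sorted[7] = 947774$4  (last char: '4')
Last column: 479$7744
Original string S is at sorted index 3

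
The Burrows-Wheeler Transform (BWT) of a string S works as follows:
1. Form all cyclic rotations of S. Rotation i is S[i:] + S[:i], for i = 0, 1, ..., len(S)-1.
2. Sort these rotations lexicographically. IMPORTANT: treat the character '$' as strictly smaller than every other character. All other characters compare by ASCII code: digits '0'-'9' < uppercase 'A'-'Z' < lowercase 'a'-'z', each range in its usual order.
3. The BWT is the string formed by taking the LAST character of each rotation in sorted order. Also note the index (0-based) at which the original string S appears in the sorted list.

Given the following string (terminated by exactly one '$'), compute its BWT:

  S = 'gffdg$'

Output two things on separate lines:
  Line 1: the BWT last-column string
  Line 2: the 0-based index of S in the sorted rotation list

Answer: gffgd$
5

Derivation:
All 6 rotations (rotation i = S[i:]+S[:i]):
  rot[0] = gffdg$
  rot[1] = ffdg$g
  rot[2] = fdg$gf
  rot[3] = dg$gff
  rot[4] = g$gffd
  rot[5] = $gffdg
Sorted (with $ < everything):
  sorted[0] = $gffdg  (last char: 'g')
  sorted[1] = dg$gff  (last char: 'f')
  sorted[2] = fdg$gf  (last char: 'f')
  sorted[3] = ffdg$g  (last char: 'g')
  sorted[4] = g$gffd  (last char: 'd')
  sorted[5] = gffdg$  (last char: '$')
Last column: gffgd$
Original string S is at sorted index 5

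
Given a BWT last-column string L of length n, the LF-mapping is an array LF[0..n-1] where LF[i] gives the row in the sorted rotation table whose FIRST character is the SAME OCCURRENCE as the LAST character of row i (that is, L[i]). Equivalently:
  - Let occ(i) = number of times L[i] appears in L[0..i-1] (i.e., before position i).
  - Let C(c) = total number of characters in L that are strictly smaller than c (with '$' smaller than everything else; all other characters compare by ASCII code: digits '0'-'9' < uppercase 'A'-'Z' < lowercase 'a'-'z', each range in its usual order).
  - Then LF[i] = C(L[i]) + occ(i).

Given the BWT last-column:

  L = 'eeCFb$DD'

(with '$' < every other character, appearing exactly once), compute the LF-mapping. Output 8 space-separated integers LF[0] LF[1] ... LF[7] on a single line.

Char counts: '$':1, 'C':1, 'D':2, 'F':1, 'b':1, 'e':2
C (first-col start): C('$')=0, C('C')=1, C('D')=2, C('F')=4, C('b')=5, C('e')=6
L[0]='e': occ=0, LF[0]=C('e')+0=6+0=6
L[1]='e': occ=1, LF[1]=C('e')+1=6+1=7
L[2]='C': occ=0, LF[2]=C('C')+0=1+0=1
L[3]='F': occ=0, LF[3]=C('F')+0=4+0=4
L[4]='b': occ=0, LF[4]=C('b')+0=5+0=5
L[5]='$': occ=0, LF[5]=C('$')+0=0+0=0
L[6]='D': occ=0, LF[6]=C('D')+0=2+0=2
L[7]='D': occ=1, LF[7]=C('D')+1=2+1=3

Answer: 6 7 1 4 5 0 2 3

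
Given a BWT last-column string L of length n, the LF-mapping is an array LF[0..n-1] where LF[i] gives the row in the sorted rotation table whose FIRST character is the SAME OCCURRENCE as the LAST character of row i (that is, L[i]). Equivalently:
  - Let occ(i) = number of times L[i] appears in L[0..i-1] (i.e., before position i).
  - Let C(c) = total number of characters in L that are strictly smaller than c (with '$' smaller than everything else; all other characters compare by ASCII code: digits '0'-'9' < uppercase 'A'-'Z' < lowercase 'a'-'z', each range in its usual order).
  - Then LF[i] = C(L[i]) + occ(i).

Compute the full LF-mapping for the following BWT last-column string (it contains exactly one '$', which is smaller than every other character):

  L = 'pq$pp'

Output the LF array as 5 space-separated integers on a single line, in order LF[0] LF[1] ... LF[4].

Answer: 1 4 0 2 3

Derivation:
Char counts: '$':1, 'p':3, 'q':1
C (first-col start): C('$')=0, C('p')=1, C('q')=4
L[0]='p': occ=0, LF[0]=C('p')+0=1+0=1
L[1]='q': occ=0, LF[1]=C('q')+0=4+0=4
L[2]='$': occ=0, LF[2]=C('$')+0=0+0=0
L[3]='p': occ=1, LF[3]=C('p')+1=1+1=2
L[4]='p': occ=2, LF[4]=C('p')+2=1+2=3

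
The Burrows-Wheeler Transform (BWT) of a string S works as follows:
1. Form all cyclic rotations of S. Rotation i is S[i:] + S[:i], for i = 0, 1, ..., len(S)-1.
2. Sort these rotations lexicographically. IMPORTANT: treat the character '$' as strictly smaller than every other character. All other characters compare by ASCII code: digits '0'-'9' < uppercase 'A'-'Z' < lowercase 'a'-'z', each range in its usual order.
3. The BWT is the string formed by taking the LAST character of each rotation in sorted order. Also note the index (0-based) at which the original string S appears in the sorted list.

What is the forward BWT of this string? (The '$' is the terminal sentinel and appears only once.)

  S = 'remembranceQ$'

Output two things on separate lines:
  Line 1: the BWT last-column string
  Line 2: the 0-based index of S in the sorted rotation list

Answer: Qermncmreeab$
12

Derivation:
All 13 rotations (rotation i = S[i:]+S[:i]):
  rot[0] = remembranceQ$
  rot[1] = emembranceQ$r
  rot[2] = membranceQ$re
  rot[3] = embranceQ$rem
  rot[4] = mbranceQ$reme
  rot[5] = branceQ$remem
  rot[6] = ranceQ$rememb
  rot[7] = anceQ$remembr
  rot[8] = nceQ$remembra
  rot[9] = ceQ$remembran
  rot[10] = eQ$remembranc
  rot[11] = Q$remembrance
  rot[12] = $remembranceQ
Sorted (with $ < everything):
  sorted[0] = $remembranceQ  (last char: 'Q')
  sorted[1] = Q$remembrance  (last char: 'e')
  sorted[2] = anceQ$remembr  (last char: 'r')
  sorted[3] = branceQ$remem  (last char: 'm')
  sorted[4] = ceQ$remembran  (last char: 'n')
  sorted[5] = eQ$remembranc  (last char: 'c')
  sorted[6] = embranceQ$rem  (last char: 'm')
  sorted[7] = emembranceQ$r  (last char: 'r')
  sorted[8] = mbranceQ$reme  (last char: 'e')
  sorted[9] = membranceQ$re  (last char: 'e')
  sorted[10] = nceQ$remembra  (last char: 'a')
  sorted[11] = ranceQ$rememb  (last char: 'b')
  sorted[12] = remembranceQ$  (last char: '$')
Last column: Qermncmreeab$
Original string S is at sorted index 12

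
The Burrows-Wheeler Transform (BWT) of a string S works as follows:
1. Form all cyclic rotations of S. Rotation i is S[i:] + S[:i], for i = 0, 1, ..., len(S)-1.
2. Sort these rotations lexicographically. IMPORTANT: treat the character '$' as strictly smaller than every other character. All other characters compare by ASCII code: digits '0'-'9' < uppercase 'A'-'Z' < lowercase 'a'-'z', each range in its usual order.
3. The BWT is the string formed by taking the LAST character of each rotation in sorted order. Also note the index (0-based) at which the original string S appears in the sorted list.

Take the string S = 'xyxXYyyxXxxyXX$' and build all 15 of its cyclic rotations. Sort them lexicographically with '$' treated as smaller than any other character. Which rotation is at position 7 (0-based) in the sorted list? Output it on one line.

All 15 rotations (rotation i = S[i:]+S[:i]):
  rot[0] = xyxXYyyxXxxyXX$
  rot[1] = yxXYyyxXxxyXX$x
  rot[2] = xXYyyxXxxyXX$xy
  rot[3] = XYyyxXxxyXX$xyx
  rot[4] = YyyxXxxyXX$xyxX
  rot[5] = yyxXxxyXX$xyxXY
  rot[6] = yxXxxyXX$xyxXYy
  rot[7] = xXxxyXX$xyxXYyy
  rot[8] = XxxyXX$xyxXYyyx
  rot[9] = xxyXX$xyxXYyyxX
  rot[10] = xyXX$xyxXYyyxXx
  rot[11] = yXX$xyxXYyyxXxx
  rot[12] = XX$xyxXYyyxXxxy
  rot[13] = X$xyxXYyyxXxxyX
  rot[14] = $xyxXYyyxXxxyXX
Sorted (with $ < everything):
  sorted[0] = $xyxXYyyxXxxyXX
  sorted[1] = X$xyxXYyyxXxxyX
  sorted[2] = XX$xyxXYyyxXxxy
  sorted[3] = XYyyxXxxyXX$xyx
  sorted[4] = XxxyXX$xyxXYyyx
  sorted[5] = YyyxXxxyXX$xyxX
  sorted[6] = xXYyyxXxxyXX$xy
  sorted[7] = xXxxyXX$xyxXYyy
  sorted[8] = xxyXX$xyxXYyyxX
  sorted[9] = xyXX$xyxXYyyxXx
  sorted[10] = xyxXYyyxXxxyXX$
  sorted[11] = yXX$xyxXYyyxXxx
  sorted[12] = yxXYyyxXxxyXX$x
  sorted[13] = yxXxxyXX$xyxXYy
  sorted[14] = yyxXxxyXX$xyxXY
sorted[7] = xXxxyXX$xyxXYyy

Answer: xXxxyXX$xyxXYyy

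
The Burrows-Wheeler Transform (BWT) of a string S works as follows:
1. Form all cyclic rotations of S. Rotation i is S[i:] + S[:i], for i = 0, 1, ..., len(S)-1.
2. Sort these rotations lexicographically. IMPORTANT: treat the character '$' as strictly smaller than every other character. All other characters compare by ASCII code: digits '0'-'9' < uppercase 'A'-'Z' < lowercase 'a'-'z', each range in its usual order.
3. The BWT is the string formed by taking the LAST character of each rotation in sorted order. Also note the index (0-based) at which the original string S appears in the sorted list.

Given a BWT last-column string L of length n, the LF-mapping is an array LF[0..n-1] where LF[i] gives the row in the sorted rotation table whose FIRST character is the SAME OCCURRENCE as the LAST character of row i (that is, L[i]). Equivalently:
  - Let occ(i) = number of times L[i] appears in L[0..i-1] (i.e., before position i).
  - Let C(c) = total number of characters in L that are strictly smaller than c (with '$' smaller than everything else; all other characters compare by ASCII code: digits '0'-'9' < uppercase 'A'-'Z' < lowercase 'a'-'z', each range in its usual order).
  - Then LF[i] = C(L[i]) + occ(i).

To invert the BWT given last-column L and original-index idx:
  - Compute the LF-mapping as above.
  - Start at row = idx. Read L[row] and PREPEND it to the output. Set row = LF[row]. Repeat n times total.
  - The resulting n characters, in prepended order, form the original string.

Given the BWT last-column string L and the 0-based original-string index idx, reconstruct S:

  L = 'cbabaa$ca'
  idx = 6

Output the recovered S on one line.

LF mapping: 7 5 1 6 2 3 0 8 4
Walk LF starting at row 6, prepending L[row]:
  step 1: row=6, L[6]='$', prepend. Next row=LF[6]=0
  step 2: row=0, L[0]='c', prepend. Next row=LF[0]=7
  step 3: row=7, L[7]='c', prepend. Next row=LF[7]=8
  step 4: row=8, L[8]='a', prepend. Next row=LF[8]=4
  step 5: row=4, L[4]='a', prepend. Next row=LF[4]=2
  step 6: row=2, L[2]='a', prepend. Next row=LF[2]=1
  step 7: row=1, L[1]='b', prepend. Next row=LF[1]=5
  step 8: row=5, L[5]='a', prepend. Next row=LF[5]=3
  step 9: row=3, L[3]='b', prepend. Next row=LF[3]=6
Reversed output: babaaacc$

Answer: babaaacc$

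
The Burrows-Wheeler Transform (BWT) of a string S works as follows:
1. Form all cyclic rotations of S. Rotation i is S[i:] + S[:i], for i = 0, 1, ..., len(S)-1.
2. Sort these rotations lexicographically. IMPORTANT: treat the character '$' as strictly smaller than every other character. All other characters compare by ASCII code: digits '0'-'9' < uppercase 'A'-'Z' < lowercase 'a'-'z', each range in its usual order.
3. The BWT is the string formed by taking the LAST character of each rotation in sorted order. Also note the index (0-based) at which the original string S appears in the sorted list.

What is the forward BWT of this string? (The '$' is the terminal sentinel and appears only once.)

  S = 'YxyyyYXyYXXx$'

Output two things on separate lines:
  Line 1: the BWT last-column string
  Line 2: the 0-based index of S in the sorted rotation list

Answer: xYXYyy$XYXyyx
6

Derivation:
All 13 rotations (rotation i = S[i:]+S[:i]):
  rot[0] = YxyyyYXyYXXx$
  rot[1] = xyyyYXyYXXx$Y
  rot[2] = yyyYXyYXXx$Yx
  rot[3] = yyYXyYXXx$Yxy
  rot[4] = yYXyYXXx$Yxyy
  rot[5] = YXyYXXx$Yxyyy
  rot[6] = XyYXXx$YxyyyY
  rot[7] = yYXXx$YxyyyYX
  rot[8] = YXXx$YxyyyYXy
  rot[9] = XXx$YxyyyYXyY
  rot[10] = Xx$YxyyyYXyYX
  rot[11] = x$YxyyyYXyYXX
  rot[12] = $YxyyyYXyYXXx
Sorted (with $ < everything):
  sorted[0] = $YxyyyYXyYXXx  (last char: 'x')
  sorted[1] = XXx$YxyyyYXyY  (last char: 'Y')
  sorted[2] = Xx$YxyyyYXyYX  (last char: 'X')
  sorted[3] = XyYXXx$YxyyyY  (last char: 'Y')
  sorted[4] = YXXx$YxyyyYXy  (last char: 'y')
  sorted[5] = YXyYXXx$Yxyyy  (last char: 'y')
  sorted[6] = YxyyyYXyYXXx$  (last char: '$')
  sorted[7] = x$YxyyyYXyYXX  (last char: 'X')
  sorted[8] = xyyyYXyYXXx$Y  (last char: 'Y')
  sorted[9] = yYXXx$YxyyyYX  (last char: 'X')
  sorted[10] = yYXyYXXx$Yxyy  (last char: 'y')
  sorted[11] = yyYXyYXXx$Yxy  (last char: 'y')
  sorted[12] = yyyYXyYXXx$Yx  (last char: 'x')
Last column: xYXYyy$XYXyyx
Original string S is at sorted index 6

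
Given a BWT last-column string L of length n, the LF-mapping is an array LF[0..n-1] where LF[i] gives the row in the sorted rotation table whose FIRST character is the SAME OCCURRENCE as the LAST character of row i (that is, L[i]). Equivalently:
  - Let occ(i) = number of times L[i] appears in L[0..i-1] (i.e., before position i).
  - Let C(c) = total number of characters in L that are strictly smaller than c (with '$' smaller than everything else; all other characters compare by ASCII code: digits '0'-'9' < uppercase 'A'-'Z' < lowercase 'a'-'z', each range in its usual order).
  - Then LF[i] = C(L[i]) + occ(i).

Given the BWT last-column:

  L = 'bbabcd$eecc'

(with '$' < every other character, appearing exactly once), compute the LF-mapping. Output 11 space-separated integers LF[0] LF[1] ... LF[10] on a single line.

Char counts: '$':1, 'a':1, 'b':3, 'c':3, 'd':1, 'e':2
C (first-col start): C('$')=0, C('a')=1, C('b')=2, C('c')=5, C('d')=8, C('e')=9
L[0]='b': occ=0, LF[0]=C('b')+0=2+0=2
L[1]='b': occ=1, LF[1]=C('b')+1=2+1=3
L[2]='a': occ=0, LF[2]=C('a')+0=1+0=1
L[3]='b': occ=2, LF[3]=C('b')+2=2+2=4
L[4]='c': occ=0, LF[4]=C('c')+0=5+0=5
L[5]='d': occ=0, LF[5]=C('d')+0=8+0=8
L[6]='$': occ=0, LF[6]=C('$')+0=0+0=0
L[7]='e': occ=0, LF[7]=C('e')+0=9+0=9
L[8]='e': occ=1, LF[8]=C('e')+1=9+1=10
L[9]='c': occ=1, LF[9]=C('c')+1=5+1=6
L[10]='c': occ=2, LF[10]=C('c')+2=5+2=7

Answer: 2 3 1 4 5 8 0 9 10 6 7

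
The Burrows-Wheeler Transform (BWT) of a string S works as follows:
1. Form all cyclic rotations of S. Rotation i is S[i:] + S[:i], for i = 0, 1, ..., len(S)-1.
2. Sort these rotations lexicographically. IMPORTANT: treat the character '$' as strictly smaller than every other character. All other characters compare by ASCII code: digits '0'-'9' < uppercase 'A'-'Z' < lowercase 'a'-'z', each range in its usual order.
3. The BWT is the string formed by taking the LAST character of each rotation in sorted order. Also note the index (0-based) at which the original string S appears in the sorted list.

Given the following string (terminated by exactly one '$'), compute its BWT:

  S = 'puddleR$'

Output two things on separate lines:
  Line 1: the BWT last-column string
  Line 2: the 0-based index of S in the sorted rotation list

Answer: Reudld$p
6

Derivation:
All 8 rotations (rotation i = S[i:]+S[:i]):
  rot[0] = puddleR$
  rot[1] = uddleR$p
  rot[2] = ddleR$pu
  rot[3] = dleR$pud
  rot[4] = leR$pudd
  rot[5] = eR$puddl
  rot[6] = R$puddle
  rot[7] = $puddleR
Sorted (with $ < everything):
  sorted[0] = $puddleR  (last char: 'R')
  sorted[1] = R$puddle  (last char: 'e')
  sorted[2] = ddleR$pu  (last char: 'u')
  sorted[3] = dleR$pud  (last char: 'd')
  sorted[4] = eR$puddl  (last char: 'l')
  sorted[5] = leR$pudd  (last char: 'd')
  sorted[6] = puddleR$  (last char: '$')
  sorted[7] = uddleR$p  (last char: 'p')
Last column: Reudld$p
Original string S is at sorted index 6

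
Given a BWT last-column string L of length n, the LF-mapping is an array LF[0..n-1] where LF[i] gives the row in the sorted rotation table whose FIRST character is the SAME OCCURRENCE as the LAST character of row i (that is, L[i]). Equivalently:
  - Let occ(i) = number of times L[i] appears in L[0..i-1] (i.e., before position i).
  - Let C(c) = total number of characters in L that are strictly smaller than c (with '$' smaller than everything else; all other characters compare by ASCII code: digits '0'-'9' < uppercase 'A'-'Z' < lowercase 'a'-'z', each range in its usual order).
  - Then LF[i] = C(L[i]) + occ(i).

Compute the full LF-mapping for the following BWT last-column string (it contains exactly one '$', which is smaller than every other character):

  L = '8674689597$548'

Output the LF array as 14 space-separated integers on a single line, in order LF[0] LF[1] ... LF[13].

Answer: 9 5 7 1 6 10 12 3 13 8 0 4 2 11

Derivation:
Char counts: '$':1, '4':2, '5':2, '6':2, '7':2, '8':3, '9':2
C (first-col start): C('$')=0, C('4')=1, C('5')=3, C('6')=5, C('7')=7, C('8')=9, C('9')=12
L[0]='8': occ=0, LF[0]=C('8')+0=9+0=9
L[1]='6': occ=0, LF[1]=C('6')+0=5+0=5
L[2]='7': occ=0, LF[2]=C('7')+0=7+0=7
L[3]='4': occ=0, LF[3]=C('4')+0=1+0=1
L[4]='6': occ=1, LF[4]=C('6')+1=5+1=6
L[5]='8': occ=1, LF[5]=C('8')+1=9+1=10
L[6]='9': occ=0, LF[6]=C('9')+0=12+0=12
L[7]='5': occ=0, LF[7]=C('5')+0=3+0=3
L[8]='9': occ=1, LF[8]=C('9')+1=12+1=13
L[9]='7': occ=1, LF[9]=C('7')+1=7+1=8
L[10]='$': occ=0, LF[10]=C('$')+0=0+0=0
L[11]='5': occ=1, LF[11]=C('5')+1=3+1=4
L[12]='4': occ=1, LF[12]=C('4')+1=1+1=2
L[13]='8': occ=2, LF[13]=C('8')+2=9+2=11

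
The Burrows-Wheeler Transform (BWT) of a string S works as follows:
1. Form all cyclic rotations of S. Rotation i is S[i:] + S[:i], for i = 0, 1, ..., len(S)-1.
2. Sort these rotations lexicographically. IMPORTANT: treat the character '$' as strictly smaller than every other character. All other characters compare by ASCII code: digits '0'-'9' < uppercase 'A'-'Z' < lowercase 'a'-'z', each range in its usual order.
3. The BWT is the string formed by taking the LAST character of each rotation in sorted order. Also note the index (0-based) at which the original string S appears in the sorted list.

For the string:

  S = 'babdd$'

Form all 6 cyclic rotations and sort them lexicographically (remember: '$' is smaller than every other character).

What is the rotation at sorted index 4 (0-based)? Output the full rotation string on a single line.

All 6 rotations (rotation i = S[i:]+S[:i]):
  rot[0] = babdd$
  rot[1] = abdd$b
  rot[2] = bdd$ba
  rot[3] = dd$bab
  rot[4] = d$babd
  rot[5] = $babdd
Sorted (with $ < everything):
  sorted[0] = $babdd
  sorted[1] = abdd$b
  sorted[2] = babdd$
  sorted[3] = bdd$ba
  sorted[4] = d$babd
  sorted[5] = dd$bab
sorted[4] = d$babd

Answer: d$babd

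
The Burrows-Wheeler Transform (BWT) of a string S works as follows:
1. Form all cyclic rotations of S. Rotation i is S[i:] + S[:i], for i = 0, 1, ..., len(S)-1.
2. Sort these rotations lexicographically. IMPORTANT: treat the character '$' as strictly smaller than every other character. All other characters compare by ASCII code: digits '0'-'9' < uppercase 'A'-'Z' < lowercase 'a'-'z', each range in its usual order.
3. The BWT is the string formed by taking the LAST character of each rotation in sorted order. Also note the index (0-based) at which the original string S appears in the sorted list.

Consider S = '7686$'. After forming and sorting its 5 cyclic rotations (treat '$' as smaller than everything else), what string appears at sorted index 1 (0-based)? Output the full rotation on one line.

Answer: 6$768

Derivation:
All 5 rotations (rotation i = S[i:]+S[:i]):
  rot[0] = 7686$
  rot[1] = 686$7
  rot[2] = 86$76
  rot[3] = 6$768
  rot[4] = $7686
Sorted (with $ < everything):
  sorted[0] = $7686
  sorted[1] = 6$768
  sorted[2] = 686$7
  sorted[3] = 7686$
  sorted[4] = 86$76
sorted[1] = 6$768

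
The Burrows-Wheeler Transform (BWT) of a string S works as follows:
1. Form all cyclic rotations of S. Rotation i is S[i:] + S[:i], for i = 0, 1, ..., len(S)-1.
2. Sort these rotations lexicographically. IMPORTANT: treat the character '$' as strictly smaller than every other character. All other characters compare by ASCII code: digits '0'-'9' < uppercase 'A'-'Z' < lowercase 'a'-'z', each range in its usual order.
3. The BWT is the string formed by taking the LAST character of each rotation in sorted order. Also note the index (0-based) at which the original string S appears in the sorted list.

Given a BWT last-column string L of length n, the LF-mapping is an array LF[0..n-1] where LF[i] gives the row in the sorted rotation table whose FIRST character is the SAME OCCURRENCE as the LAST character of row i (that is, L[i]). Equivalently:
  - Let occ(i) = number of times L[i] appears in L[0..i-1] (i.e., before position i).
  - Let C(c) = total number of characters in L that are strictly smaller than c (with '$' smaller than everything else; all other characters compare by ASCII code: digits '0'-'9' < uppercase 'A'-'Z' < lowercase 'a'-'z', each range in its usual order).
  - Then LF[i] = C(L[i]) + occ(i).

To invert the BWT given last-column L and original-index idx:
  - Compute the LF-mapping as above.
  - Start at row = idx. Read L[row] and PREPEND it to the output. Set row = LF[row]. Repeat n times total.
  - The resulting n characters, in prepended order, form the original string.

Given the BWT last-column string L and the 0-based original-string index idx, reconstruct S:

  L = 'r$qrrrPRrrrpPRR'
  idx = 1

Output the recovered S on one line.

LF mapping: 8 0 7 9 10 11 1 3 12 13 14 6 2 4 5
Walk LF starting at row 1, prepending L[row]:
  step 1: row=1, L[1]='$', prepend. Next row=LF[1]=0
  step 2: row=0, L[0]='r', prepend. Next row=LF[0]=8
  step 3: row=8, L[8]='r', prepend. Next row=LF[8]=12
  step 4: row=12, L[12]='P', prepend. Next row=LF[12]=2
  step 5: row=2, L[2]='q', prepend. Next row=LF[2]=7
  step 6: row=7, L[7]='R', prepend. Next row=LF[7]=3
  step 7: row=3, L[3]='r', prepend. Next row=LF[3]=9
  step 8: row=9, L[9]='r', prepend. Next row=LF[9]=13
  step 9: row=13, L[13]='R', prepend. Next row=LF[13]=4
  step 10: row=4, L[4]='r', prepend. Next row=LF[4]=10
  step 11: row=10, L[10]='r', prepend. Next row=LF[10]=14
  step 12: row=14, L[14]='R', prepend. Next row=LF[14]=5
  step 13: row=5, L[5]='r', prepend. Next row=LF[5]=11
  step 14: row=11, L[11]='p', prepend. Next row=LF[11]=6
  step 15: row=6, L[6]='P', prepend. Next row=LF[6]=1
Reversed output: PprRrrRrrRqPrr$

Answer: PprRrrRrrRqPrr$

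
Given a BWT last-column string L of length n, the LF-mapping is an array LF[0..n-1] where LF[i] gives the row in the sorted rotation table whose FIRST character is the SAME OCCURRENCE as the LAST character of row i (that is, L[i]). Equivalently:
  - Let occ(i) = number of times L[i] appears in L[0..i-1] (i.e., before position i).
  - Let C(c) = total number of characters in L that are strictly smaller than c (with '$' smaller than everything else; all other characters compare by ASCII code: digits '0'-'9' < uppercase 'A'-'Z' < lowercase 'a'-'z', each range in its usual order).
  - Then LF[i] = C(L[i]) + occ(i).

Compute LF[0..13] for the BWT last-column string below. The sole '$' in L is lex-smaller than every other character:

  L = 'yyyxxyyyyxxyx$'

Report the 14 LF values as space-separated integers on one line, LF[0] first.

Char counts: '$':1, 'x':5, 'y':8
C (first-col start): C('$')=0, C('x')=1, C('y')=6
L[0]='y': occ=0, LF[0]=C('y')+0=6+0=6
L[1]='y': occ=1, LF[1]=C('y')+1=6+1=7
L[2]='y': occ=2, LF[2]=C('y')+2=6+2=8
L[3]='x': occ=0, LF[3]=C('x')+0=1+0=1
L[4]='x': occ=1, LF[4]=C('x')+1=1+1=2
L[5]='y': occ=3, LF[5]=C('y')+3=6+3=9
L[6]='y': occ=4, LF[6]=C('y')+4=6+4=10
L[7]='y': occ=5, LF[7]=C('y')+5=6+5=11
L[8]='y': occ=6, LF[8]=C('y')+6=6+6=12
L[9]='x': occ=2, LF[9]=C('x')+2=1+2=3
L[10]='x': occ=3, LF[10]=C('x')+3=1+3=4
L[11]='y': occ=7, LF[11]=C('y')+7=6+7=13
L[12]='x': occ=4, LF[12]=C('x')+4=1+4=5
L[13]='$': occ=0, LF[13]=C('$')+0=0+0=0

Answer: 6 7 8 1 2 9 10 11 12 3 4 13 5 0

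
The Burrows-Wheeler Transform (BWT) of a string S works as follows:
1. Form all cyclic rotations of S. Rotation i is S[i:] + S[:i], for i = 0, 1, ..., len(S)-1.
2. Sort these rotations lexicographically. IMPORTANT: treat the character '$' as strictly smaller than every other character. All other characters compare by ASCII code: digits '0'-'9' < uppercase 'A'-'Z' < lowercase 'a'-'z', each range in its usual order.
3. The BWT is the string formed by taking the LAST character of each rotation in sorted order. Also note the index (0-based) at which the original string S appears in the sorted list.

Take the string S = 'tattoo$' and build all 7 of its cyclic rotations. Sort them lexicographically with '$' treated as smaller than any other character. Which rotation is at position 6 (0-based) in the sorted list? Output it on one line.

Answer: ttoo$ta

Derivation:
All 7 rotations (rotation i = S[i:]+S[:i]):
  rot[0] = tattoo$
  rot[1] = attoo$t
  rot[2] = ttoo$ta
  rot[3] = too$tat
  rot[4] = oo$tatt
  rot[5] = o$tatto
  rot[6] = $tattoo
Sorted (with $ < everything):
  sorted[0] = $tattoo
  sorted[1] = attoo$t
  sorted[2] = o$tatto
  sorted[3] = oo$tatt
  sorted[4] = tattoo$
  sorted[5] = too$tat
  sorted[6] = ttoo$ta
sorted[6] = ttoo$ta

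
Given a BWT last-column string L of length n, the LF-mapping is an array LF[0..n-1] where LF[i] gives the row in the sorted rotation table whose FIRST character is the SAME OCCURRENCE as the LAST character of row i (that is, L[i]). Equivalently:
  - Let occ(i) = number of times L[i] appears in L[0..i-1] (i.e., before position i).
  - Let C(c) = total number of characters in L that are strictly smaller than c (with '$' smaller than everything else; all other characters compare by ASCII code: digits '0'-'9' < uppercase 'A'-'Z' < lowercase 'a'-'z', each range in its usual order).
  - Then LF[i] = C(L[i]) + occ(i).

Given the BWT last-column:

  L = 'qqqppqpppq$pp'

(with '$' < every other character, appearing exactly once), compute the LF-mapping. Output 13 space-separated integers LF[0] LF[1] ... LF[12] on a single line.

Char counts: '$':1, 'p':7, 'q':5
C (first-col start): C('$')=0, C('p')=1, C('q')=8
L[0]='q': occ=0, LF[0]=C('q')+0=8+0=8
L[1]='q': occ=1, LF[1]=C('q')+1=8+1=9
L[2]='q': occ=2, LF[2]=C('q')+2=8+2=10
L[3]='p': occ=0, LF[3]=C('p')+0=1+0=1
L[4]='p': occ=1, LF[4]=C('p')+1=1+1=2
L[5]='q': occ=3, LF[5]=C('q')+3=8+3=11
L[6]='p': occ=2, LF[6]=C('p')+2=1+2=3
L[7]='p': occ=3, LF[7]=C('p')+3=1+3=4
L[8]='p': occ=4, LF[8]=C('p')+4=1+4=5
L[9]='q': occ=4, LF[9]=C('q')+4=8+4=12
L[10]='$': occ=0, LF[10]=C('$')+0=0+0=0
L[11]='p': occ=5, LF[11]=C('p')+5=1+5=6
L[12]='p': occ=6, LF[12]=C('p')+6=1+6=7

Answer: 8 9 10 1 2 11 3 4 5 12 0 6 7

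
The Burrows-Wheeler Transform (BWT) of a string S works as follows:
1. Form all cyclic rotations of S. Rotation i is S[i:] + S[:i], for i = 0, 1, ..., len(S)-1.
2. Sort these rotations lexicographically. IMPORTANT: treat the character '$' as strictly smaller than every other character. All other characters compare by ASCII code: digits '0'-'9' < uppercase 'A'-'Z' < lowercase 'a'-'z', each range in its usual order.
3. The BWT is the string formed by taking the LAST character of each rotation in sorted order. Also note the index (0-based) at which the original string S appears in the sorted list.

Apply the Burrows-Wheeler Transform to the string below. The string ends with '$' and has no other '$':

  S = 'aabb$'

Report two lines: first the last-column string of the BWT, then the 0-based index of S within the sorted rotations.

Answer: b$aba
1

Derivation:
All 5 rotations (rotation i = S[i:]+S[:i]):
  rot[0] = aabb$
  rot[1] = abb$a
  rot[2] = bb$aa
  rot[3] = b$aab
  rot[4] = $aabb
Sorted (with $ < everything):
  sorted[0] = $aabb  (last char: 'b')
  sorted[1] = aabb$  (last char: '$')
  sorted[2] = abb$a  (last char: 'a')
  sorted[3] = b$aab  (last char: 'b')
  sorted[4] = bb$aa  (last char: 'a')
Last column: b$aba
Original string S is at sorted index 1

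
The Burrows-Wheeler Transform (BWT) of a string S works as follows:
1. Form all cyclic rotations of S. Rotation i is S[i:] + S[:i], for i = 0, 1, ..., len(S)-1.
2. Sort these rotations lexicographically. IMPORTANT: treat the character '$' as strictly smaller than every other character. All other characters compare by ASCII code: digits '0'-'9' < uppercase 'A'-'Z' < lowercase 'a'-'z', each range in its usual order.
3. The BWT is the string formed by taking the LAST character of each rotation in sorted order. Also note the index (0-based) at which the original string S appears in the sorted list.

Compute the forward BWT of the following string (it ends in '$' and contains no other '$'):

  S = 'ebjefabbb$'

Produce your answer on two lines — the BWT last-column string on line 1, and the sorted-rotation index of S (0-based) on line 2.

Answer: bfbbae$jeb
6

Derivation:
All 10 rotations (rotation i = S[i:]+S[:i]):
  rot[0] = ebjefabbb$
  rot[1] = bjefabbb$e
  rot[2] = jefabbb$eb
  rot[3] = efabbb$ebj
  rot[4] = fabbb$ebje
  rot[5] = abbb$ebjef
  rot[6] = bbb$ebjefa
  rot[7] = bb$ebjefab
  rot[8] = b$ebjefabb
  rot[9] = $ebjefabbb
Sorted (with $ < everything):
  sorted[0] = $ebjefabbb  (last char: 'b')
  sorted[1] = abbb$ebjef  (last char: 'f')
  sorted[2] = b$ebjefabb  (last char: 'b')
  sorted[3] = bb$ebjefab  (last char: 'b')
  sorted[4] = bbb$ebjefa  (last char: 'a')
  sorted[5] = bjefabbb$e  (last char: 'e')
  sorted[6] = ebjefabbb$  (last char: '$')
  sorted[7] = efabbb$ebj  (last char: 'j')
  sorted[8] = fabbb$ebje  (last char: 'e')
  sorted[9] = jefabbb$eb  (last char: 'b')
Last column: bfbbae$jeb
Original string S is at sorted index 6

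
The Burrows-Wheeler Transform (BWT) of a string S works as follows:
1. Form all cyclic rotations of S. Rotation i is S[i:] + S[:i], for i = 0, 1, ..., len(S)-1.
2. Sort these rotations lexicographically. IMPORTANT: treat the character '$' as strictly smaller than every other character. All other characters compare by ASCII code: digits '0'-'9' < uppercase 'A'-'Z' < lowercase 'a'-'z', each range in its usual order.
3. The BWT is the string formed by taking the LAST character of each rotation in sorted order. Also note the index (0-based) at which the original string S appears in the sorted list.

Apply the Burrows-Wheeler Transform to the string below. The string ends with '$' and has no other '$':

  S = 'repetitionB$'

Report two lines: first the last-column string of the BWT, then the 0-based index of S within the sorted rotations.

All 12 rotations (rotation i = S[i:]+S[:i]):
  rot[0] = repetitionB$
  rot[1] = epetitionB$r
  rot[2] = petitionB$re
  rot[3] = etitionB$rep
  rot[4] = titionB$repe
  rot[5] = itionB$repet
  rot[6] = tionB$repeti
  rot[7] = ionB$repetit
  rot[8] = onB$repetiti
  rot[9] = nB$repetitio
  rot[10] = B$repetition
  rot[11] = $repetitionB
Sorted (with $ < everything):
  sorted[0] = $repetitionB  (last char: 'B')
  sorted[1] = B$repetition  (last char: 'n')
  sorted[2] = epetitionB$r  (last char: 'r')
  sorted[3] = etitionB$rep  (last char: 'p')
  sorted[4] = ionB$repetit  (last char: 't')
  sorted[5] = itionB$repet  (last char: 't')
  sorted[6] = nB$repetitio  (last char: 'o')
  sorted[7] = onB$repetiti  (last char: 'i')
  sorted[8] = petitionB$re  (last char: 'e')
  sorted[9] = repetitionB$  (last char: '$')
  sorted[10] = tionB$repeti  (last char: 'i')
  sorted[11] = titionB$repe  (last char: 'e')
Last column: Bnrpttoie$ie
Original string S is at sorted index 9

Answer: Bnrpttoie$ie
9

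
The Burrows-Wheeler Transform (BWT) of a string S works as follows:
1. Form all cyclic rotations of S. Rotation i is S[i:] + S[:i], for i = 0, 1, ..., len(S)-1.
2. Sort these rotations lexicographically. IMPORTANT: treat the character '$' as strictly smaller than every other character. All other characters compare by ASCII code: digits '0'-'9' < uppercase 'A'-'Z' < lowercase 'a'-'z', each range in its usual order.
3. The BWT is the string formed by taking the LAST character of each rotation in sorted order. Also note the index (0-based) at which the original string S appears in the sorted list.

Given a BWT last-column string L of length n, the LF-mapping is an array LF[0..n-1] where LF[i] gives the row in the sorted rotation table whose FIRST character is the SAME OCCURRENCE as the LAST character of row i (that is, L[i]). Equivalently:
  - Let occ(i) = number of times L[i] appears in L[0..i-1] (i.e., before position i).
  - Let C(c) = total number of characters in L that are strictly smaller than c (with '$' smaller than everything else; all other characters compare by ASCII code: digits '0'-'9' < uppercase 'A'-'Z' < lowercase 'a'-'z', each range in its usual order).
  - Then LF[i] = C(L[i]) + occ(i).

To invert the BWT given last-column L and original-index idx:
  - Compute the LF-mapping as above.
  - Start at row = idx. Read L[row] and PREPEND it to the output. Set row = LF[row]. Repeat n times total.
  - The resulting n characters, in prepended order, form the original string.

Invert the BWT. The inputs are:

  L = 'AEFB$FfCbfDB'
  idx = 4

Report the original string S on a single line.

LF mapping: 1 6 7 2 0 8 10 4 9 11 5 3
Walk LF starting at row 4, prepending L[row]:
  step 1: row=4, L[4]='$', prepend. Next row=LF[4]=0
  step 2: row=0, L[0]='A', prepend. Next row=LF[0]=1
  step 3: row=1, L[1]='E', prepend. Next row=LF[1]=6
  step 4: row=6, L[6]='f', prepend. Next row=LF[6]=10
  step 5: row=10, L[10]='D', prepend. Next row=LF[10]=5
  step 6: row=5, L[5]='F', prepend. Next row=LF[5]=8
  step 7: row=8, L[8]='b', prepend. Next row=LF[8]=9
  step 8: row=9, L[9]='f', prepend. Next row=LF[9]=11
  step 9: row=11, L[11]='B', prepend. Next row=LF[11]=3
  step 10: row=3, L[3]='B', prepend. Next row=LF[3]=2
  step 11: row=2, L[2]='F', prepend. Next row=LF[2]=7
  step 12: row=7, L[7]='C', prepend. Next row=LF[7]=4
Reversed output: CFBBfbFDfEA$

Answer: CFBBfbFDfEA$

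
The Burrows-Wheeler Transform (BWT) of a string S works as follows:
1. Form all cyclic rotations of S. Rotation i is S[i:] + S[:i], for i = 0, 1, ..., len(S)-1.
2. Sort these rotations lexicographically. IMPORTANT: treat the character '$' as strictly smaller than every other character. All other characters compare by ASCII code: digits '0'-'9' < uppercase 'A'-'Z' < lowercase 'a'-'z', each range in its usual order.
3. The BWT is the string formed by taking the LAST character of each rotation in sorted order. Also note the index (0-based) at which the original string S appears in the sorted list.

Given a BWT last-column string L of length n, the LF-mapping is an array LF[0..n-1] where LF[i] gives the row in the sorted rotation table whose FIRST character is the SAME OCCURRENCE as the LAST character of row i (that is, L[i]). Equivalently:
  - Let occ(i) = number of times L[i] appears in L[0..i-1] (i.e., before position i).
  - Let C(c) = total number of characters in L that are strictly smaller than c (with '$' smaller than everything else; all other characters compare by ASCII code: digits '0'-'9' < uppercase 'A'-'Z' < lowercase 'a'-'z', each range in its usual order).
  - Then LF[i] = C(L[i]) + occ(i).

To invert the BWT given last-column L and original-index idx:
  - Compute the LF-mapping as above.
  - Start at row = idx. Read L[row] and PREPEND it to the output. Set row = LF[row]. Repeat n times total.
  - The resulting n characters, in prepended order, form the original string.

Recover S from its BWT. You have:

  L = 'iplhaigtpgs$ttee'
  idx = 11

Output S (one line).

Answer: pigletspaghetti$

Derivation:
LF mapping: 7 10 9 6 1 8 4 13 11 5 12 0 14 15 2 3
Walk LF starting at row 11, prepending L[row]:
  step 1: row=11, L[11]='$', prepend. Next row=LF[11]=0
  step 2: row=0, L[0]='i', prepend. Next row=LF[0]=7
  step 3: row=7, L[7]='t', prepend. Next row=LF[7]=13
  step 4: row=13, L[13]='t', prepend. Next row=LF[13]=15
  step 5: row=15, L[15]='e', prepend. Next row=LF[15]=3
  step 6: row=3, L[3]='h', prepend. Next row=LF[3]=6
  step 7: row=6, L[6]='g', prepend. Next row=LF[6]=4
  step 8: row=4, L[4]='a', prepend. Next row=LF[4]=1
  step 9: row=1, L[1]='p', prepend. Next row=LF[1]=10
  step 10: row=10, L[10]='s', prepend. Next row=LF[10]=12
  step 11: row=12, L[12]='t', prepend. Next row=LF[12]=14
  step 12: row=14, L[14]='e', prepend. Next row=LF[14]=2
  step 13: row=2, L[2]='l', prepend. Next row=LF[2]=9
  step 14: row=9, L[9]='g', prepend. Next row=LF[9]=5
  step 15: row=5, L[5]='i', prepend. Next row=LF[5]=8
  step 16: row=8, L[8]='p', prepend. Next row=LF[8]=11
Reversed output: pigletspaghetti$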